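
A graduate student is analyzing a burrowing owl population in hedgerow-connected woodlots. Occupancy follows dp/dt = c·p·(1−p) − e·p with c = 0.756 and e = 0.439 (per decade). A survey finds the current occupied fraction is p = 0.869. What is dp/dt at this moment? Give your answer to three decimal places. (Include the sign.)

Colonization term: c·p·(1−p) = 0.756×0.869×0.1310 = 0.08606.
Extinction term: e·p = 0.38149.
dp/dt = 0.08606 − 0.38149 = -0.29543.

-0.295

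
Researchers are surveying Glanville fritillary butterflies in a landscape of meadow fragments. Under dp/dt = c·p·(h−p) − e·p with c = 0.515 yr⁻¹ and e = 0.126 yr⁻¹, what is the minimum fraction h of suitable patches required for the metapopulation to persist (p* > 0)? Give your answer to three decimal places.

0.245

p* = h − e/c is positive only when h > e/c.
h_min = e/c = 0.126/0.515 = 0.2447.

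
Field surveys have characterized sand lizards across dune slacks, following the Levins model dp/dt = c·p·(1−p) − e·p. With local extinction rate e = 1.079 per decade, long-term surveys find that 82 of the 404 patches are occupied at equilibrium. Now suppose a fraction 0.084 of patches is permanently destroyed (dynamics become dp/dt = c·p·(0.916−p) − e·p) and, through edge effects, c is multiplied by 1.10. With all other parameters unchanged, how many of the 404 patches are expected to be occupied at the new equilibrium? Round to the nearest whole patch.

Observed p* = 82/404 = 0.20297.
Balance c(1−p*) = e gives c = e/(1 − 0.20297) = 1.079/0.79703 = 1.35378.
New p* = 0.916 − e/c = 0.916 − 1.07900/1.48916 = 0.19143.
Expected occupied = 404 × 0.19143 = 77.34 ≈ 77.

77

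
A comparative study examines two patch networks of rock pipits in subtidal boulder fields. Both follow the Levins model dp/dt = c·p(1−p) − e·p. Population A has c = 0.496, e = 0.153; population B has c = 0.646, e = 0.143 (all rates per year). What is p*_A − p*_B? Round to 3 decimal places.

-0.087

A: p*_A = 1 − 0.153/0.496 = 0.6915.
B: p*_B = 1 − 0.143/0.646 = 0.7786.
p*_A − p*_B = 0.6915 − 0.7786 = -0.0871.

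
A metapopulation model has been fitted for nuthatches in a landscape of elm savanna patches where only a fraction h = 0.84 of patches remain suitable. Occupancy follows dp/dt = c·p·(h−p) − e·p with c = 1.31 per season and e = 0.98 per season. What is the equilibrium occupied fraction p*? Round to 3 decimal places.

Setting dp/dt = 0 and dividing by p* gives c·(h−p*) = e.
So p* = h − e/c = 0.84 − 0.98/1.31 = 0.84 − 0.7481 = 0.0919.

0.092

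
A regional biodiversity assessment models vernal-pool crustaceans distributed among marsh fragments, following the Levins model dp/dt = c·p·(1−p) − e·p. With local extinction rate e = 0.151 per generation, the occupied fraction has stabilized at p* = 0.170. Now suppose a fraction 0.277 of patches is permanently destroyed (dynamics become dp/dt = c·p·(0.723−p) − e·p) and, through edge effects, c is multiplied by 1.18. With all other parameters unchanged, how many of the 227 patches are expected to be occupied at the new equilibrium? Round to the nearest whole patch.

Balance c(1−p*) = e gives c = e/(1 − 0.17000) = 0.151/0.83000 = 0.18193.
New p* = 0.723 − e/c = 0.723 − 0.15100/0.21468 = 0.01963.
Expected occupied = 227 × 0.01963 = 4.46 ≈ 4.

4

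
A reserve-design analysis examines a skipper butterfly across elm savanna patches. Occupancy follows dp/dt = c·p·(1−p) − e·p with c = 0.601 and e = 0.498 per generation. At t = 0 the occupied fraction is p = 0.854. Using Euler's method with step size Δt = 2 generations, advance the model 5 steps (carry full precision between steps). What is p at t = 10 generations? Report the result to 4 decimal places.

0.1636

Update rule: p ← p + [c·p·(1−p) − e·p]·Δt with Δt = 2.
  1  |  dp/dt·Δt = -0.700714  |  p_1 = 0.153286
  2  |  dp/dt·Δt = +0.003334  |  p_2 = 0.156620
  3  |  dp/dt·Δt = +0.002779  |  p_3 = 0.159399
  4  |  dp/dt·Δt = +0.002296  |  p_4 = 0.161695
  5  |  dp/dt·Δt = +0.001883  |  p_5 = 0.163577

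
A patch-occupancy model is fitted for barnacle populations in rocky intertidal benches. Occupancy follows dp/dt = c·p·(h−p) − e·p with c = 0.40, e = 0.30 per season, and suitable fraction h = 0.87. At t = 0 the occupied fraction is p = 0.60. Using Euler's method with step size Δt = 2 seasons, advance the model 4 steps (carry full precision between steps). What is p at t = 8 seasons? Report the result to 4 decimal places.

0.2269

Update rule: p ← p + [c·p·(h−p) − e·p]·Δt with Δt = 2.
p: 0.60000 → 0.36960  (Δp = -0.23040)
p: 0.36960 → 0.29580  (Δp = -0.07380)
p: 0.29580 → 0.25420  (Δp = -0.04160)
p: 0.25420 → 0.22691  (Δp = -0.02729)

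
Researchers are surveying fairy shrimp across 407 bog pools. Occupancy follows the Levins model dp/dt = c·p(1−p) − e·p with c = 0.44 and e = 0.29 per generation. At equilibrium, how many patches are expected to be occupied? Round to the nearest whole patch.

139

p* = 1 − e/c = 1 − 0.29/0.44 = 0.3409.
Expected occupied patches = N × p* = 407 × 0.3409 = 138.75 ≈ 139.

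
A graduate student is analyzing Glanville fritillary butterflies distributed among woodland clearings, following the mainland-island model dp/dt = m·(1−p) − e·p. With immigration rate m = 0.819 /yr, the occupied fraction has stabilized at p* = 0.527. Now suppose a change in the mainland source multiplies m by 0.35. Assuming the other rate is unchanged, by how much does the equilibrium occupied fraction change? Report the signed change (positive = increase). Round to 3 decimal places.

-0.246

Balance m(1−p*) = e·p* gives e = m(1−p*)/p* = 0.819×0.47300/0.52700 = 0.73508.
New p* = m/(m+e) = 0.28665/(0.28665+0.73508) = 0.28055.
Δp* = 0.28055 − 0.52700 = -0.24645.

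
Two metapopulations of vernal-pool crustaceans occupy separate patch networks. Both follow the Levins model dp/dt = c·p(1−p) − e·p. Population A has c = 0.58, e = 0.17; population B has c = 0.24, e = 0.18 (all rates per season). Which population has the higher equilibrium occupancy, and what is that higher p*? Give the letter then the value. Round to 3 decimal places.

A: p*_A = 1 − 0.17/0.58 = 0.7069.
B: p*_B = 1 − 0.18/0.24 = 0.2500.
A is higher at 0.7069.

A, 0.707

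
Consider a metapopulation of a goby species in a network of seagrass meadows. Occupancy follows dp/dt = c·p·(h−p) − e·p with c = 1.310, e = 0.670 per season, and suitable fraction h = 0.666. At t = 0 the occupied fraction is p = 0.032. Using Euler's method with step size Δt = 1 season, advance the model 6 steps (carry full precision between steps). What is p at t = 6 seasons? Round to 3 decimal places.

Update rule: p ← p + [c·p·(h−p) − e·p]·Δt with Δt = 1.
t = 1: p = 0.03200 + (+0.00514) = 0.03714
t = 2: p = 0.03714 + (+0.00571) = 0.04285
t = 3: p = 0.04285 + (+0.00627) = 0.04912
t = 4: p = 0.04912 + (+0.00678) = 0.05590
t = 5: p = 0.05590 + (+0.00722) = 0.06313
t = 6: p = 0.06313 + (+0.00756) = 0.07069

0.071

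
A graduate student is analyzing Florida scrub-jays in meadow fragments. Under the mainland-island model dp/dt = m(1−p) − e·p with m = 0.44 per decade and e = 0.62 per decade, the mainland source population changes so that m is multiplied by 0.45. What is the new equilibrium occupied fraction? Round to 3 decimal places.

Before: p* = 0.44/(0.44+0.62) = 0.4151.
After: m = 0.198, e = 0.62; p* = 0.198/0.8180 = 0.2421.

0.242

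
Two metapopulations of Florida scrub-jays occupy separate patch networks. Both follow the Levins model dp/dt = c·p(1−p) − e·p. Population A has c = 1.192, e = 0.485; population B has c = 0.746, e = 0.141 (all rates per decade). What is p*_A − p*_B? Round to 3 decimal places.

A: p*_A = 1 − 0.485/1.192 = 0.5931.
B: p*_B = 1 − 0.141/0.746 = 0.8110.
p*_A − p*_B = 0.5931 − 0.8110 = -0.2179.

-0.218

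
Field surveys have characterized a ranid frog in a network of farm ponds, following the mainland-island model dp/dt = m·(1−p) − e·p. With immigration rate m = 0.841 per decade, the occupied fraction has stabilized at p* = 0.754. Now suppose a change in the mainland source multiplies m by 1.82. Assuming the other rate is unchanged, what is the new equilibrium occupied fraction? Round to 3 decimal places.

0.848

Balance m(1−p*) = e·p* gives e = m(1−p*)/p* = 0.841×0.24600/0.75400 = 0.27438.
New p* = m/(m+e) = 1.53062/(1.53062+0.27438) = 0.84799.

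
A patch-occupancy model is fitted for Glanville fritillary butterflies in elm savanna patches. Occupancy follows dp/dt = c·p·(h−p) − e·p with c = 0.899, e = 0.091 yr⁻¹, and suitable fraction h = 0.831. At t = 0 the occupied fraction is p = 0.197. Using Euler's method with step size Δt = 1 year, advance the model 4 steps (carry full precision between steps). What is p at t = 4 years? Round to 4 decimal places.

0.6212

Update rule: p ← p + [c·p·(h−p) − e·p]·Δt with Δt = 1.
t = 1: p = 0.19700 + (+0.09436) = 0.29136
t = 2: p = 0.29136 + (+0.11484) = 0.40619
t = 3: p = 0.40619 + (+0.11816) = 0.52435
t = 4: p = 0.52435 + (+0.09684) = 0.62119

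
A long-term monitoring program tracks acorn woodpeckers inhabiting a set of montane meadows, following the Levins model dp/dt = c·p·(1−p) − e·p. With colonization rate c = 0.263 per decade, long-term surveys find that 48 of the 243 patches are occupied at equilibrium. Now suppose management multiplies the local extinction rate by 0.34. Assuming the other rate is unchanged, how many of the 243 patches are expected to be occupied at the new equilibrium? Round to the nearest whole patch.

Observed p* = 48/243 = 0.19753.
Balance c(1−p*) = e gives e = 0.263×(1 − 0.19753) = 0.21105.
New p* = 1 − e/c = 1 − 0.07176/0.26300 = 0.72715.
Expected occupied = 243 × 0.72715 = 176.70 ≈ 177.

177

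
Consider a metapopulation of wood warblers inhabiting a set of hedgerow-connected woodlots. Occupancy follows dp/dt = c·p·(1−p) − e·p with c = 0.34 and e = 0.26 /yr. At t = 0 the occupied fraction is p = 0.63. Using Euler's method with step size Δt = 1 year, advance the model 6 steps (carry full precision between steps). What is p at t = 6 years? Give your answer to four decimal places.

Update rule: p ← p + [c·p·(1−p) − e·p]·Δt with Δt = 1.
step 1: Δp = -0.08455, p = 0.54545
step 2: Δp = -0.05752, p = 0.48793
step 3: Δp = -0.04191, p = 0.44602
step 4: Δp = -0.03196, p = 0.41407
step 5: Δp = -0.02517, p = 0.38890
step 6: Δp = -0.02031, p = 0.36859

0.3686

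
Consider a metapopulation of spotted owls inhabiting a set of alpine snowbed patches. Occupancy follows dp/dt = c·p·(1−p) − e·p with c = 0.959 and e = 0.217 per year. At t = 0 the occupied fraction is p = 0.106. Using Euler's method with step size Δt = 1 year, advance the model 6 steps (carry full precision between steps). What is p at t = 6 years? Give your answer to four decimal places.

0.7352

Update rule: p ← p + [c·p·(1−p) − e·p]·Δt with Δt = 1.
step 1: Δp = +0.06788, p = 0.17388
step 2: Δp = +0.10002, p = 0.27390
step 3: Δp = +0.13129, p = 0.40519
step 4: Δp = +0.14320, p = 0.54839
step 5: Δp = +0.11850, p = 0.66689
step 6: Δp = +0.06832, p = 0.73522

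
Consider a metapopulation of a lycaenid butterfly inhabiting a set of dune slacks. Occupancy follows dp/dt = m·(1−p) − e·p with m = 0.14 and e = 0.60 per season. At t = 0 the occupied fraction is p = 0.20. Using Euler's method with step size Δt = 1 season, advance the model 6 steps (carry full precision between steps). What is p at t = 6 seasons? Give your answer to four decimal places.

Update rule: p ← p + [m·(1−p) − e·p]·Δt with Δt = 1.
step 1: Δp = -0.00800, p = 0.19200
step 2: Δp = -0.00208, p = 0.18992
step 3: Δp = -0.00054, p = 0.18938
step 4: Δp = -0.00014, p = 0.18924
step 5: Δp = -0.00004, p = 0.18920
step 6: Δp = -0.00001, p = 0.18919

0.1892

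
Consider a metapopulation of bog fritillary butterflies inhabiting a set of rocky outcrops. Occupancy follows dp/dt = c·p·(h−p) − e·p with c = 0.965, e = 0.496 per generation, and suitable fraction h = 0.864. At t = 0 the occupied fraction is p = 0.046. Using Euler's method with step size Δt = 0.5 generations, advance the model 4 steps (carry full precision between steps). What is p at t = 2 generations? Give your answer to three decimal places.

Update rule: p ← p + [c·p·(h−p) − e·p]·Δt with Δt = 0.5.
t = 0.5: p = 0.04600 + (+0.00675) = 0.05275
t = 1: p = 0.05275 + (+0.00757) = 0.06031
t = 1.5: p = 0.06031 + (+0.00843) = 0.06874
t = 2: p = 0.06874 + (+0.00933) = 0.07807

0.078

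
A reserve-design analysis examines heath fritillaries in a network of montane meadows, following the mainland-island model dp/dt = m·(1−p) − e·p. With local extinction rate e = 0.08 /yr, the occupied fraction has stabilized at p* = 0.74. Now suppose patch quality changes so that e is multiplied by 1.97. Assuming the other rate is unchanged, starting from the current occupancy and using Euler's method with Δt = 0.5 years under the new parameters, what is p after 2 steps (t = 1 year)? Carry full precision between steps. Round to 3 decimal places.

0.688

Balance m(1−p*) = e·p* gives m = e·p*/(1−p*) = 0.08×0.74000/0.26000 = 0.22769.
Starting from p₀ = 0.74000; update p ← p + (dp/dt)·Δt with the new parameters.
p: 0.74000 → 0.71129  (Δp = -0.02871)
p: 0.71129 → 0.68811  (Δp = -0.02318)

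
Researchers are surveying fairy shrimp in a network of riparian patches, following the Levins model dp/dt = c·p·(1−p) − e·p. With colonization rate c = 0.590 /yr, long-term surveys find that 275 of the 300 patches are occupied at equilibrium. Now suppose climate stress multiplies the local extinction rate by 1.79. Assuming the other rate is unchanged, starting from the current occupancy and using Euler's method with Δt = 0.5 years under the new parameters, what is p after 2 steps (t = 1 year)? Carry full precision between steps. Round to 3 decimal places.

0.886

Observed p* = 275/300 = 0.91667.
Balance c(1−p*) = e gives e = 0.590×(1 − 0.91667) = 0.04917.
Starting from p₀ = 0.91667; update p ← p + (dp/dt)·Δt with the new parameters.
p: 0.91667 → 0.89886  (Δp = -0.01780)
p: 0.89886 → 0.88613  (Δp = -0.01274)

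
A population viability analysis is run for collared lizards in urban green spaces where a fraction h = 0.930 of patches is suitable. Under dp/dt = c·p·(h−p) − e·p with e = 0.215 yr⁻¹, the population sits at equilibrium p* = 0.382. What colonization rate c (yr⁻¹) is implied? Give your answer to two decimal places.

0.39

At equilibrium c(h−p*) = e, so c = e/(h−p*).
c = 0.215/(0.930 − 0.382) = 0.215/0.5480 = 0.3923.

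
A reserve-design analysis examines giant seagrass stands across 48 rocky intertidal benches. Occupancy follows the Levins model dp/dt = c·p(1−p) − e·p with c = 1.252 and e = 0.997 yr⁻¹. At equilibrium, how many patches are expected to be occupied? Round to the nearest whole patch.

p* = 1 − e/c = 1 − 0.997/1.252 = 0.2037.
Expected occupied patches = N × p* = 48 × 0.2037 = 9.78 ≈ 10.

10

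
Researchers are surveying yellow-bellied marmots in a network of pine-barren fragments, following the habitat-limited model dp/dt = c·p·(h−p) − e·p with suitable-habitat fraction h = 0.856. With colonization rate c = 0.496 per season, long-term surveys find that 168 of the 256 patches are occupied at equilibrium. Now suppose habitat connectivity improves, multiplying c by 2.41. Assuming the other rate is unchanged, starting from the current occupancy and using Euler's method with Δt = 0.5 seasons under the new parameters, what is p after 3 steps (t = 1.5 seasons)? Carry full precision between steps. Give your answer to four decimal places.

0.7499

Observed p* = 168/256 = 0.65625.
Balance c(h−p*) = e gives e = 0.496×(0.856 − 0.65625) = 0.09908.
Starting from p₀ = 0.65625; update p ← p + (dp/dt)·Δt with the new parameters.
  1  |  dp/dt·Δt = +0.045838  |  p_1 = 0.702088
  2  |  dp/dt·Δt = +0.029805  |  p_2 = 0.731893
  3  |  dp/dt·Δt = +0.018032  |  p_3 = 0.749926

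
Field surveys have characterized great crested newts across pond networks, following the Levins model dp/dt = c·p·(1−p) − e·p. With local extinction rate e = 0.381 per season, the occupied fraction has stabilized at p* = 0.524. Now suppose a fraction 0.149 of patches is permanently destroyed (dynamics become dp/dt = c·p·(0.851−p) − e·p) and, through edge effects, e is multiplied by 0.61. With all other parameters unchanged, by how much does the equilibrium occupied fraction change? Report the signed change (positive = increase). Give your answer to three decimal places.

Balance c(1−p*) = e gives c = e/(1 − 0.52400) = 0.381/0.47600 = 0.80042.
New p* = 0.851 − e/c = 0.851 − 0.23241/0.80042 = 0.56064.
Δp* = 0.56064 − 0.52400 = +0.03664.

0.037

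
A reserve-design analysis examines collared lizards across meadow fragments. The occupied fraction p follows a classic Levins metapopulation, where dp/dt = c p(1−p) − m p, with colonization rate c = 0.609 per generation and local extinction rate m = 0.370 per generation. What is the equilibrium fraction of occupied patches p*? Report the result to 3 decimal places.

0.392

Setting dp/dt = 0 and dividing through by p* gives c·(1−p*) = m.
So p* = 1 − m/c = 1 − 0.370/0.609 = 1 − 0.6076 = 0.3924.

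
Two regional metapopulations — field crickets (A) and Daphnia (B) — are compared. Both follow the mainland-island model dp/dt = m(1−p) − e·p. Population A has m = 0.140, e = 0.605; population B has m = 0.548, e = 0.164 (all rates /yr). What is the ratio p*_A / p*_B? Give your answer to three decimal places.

0.244

A: p*_A = m/(m+e) = 0.140/0.7450 = 0.1879.
B: p*_B = 0.548/0.7120 = 0.7697.
p*_A / p*_B = 0.1879/0.7697 = 0.2442.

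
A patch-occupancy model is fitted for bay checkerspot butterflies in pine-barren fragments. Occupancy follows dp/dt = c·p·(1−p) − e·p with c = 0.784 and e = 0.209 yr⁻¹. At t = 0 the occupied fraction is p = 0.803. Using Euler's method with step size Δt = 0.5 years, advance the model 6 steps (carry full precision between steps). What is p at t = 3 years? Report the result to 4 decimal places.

Update rule: p ← p + [c·p·(1−p) − e·p]·Δt with Δt = 0.5.
t = 0.5: p = 0.80300 + (-0.02190) = 0.78110
t = 1: p = 0.78110 + (-0.01460) = 0.76650
t = 1.5: p = 0.76650 + (-0.00994) = 0.75656
t = 2: p = 0.75656 + (-0.00686) = 0.74970
t = 2.5: p = 0.74970 + (-0.00478) = 0.74491
t = 3: p = 0.74491 + (-0.00336) = 0.74156

0.7416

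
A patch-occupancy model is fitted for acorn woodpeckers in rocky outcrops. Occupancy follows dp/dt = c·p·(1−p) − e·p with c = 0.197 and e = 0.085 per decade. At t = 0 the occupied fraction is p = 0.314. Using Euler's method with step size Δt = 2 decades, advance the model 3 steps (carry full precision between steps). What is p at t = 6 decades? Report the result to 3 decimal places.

0.404

Update rule: p ← p + [c·p·(1−p) − e·p]·Δt with Δt = 2.
p: 0.31400 → 0.34549  (Δp = +0.03149)
p: 0.34549 → 0.37585  (Δp = +0.03036)
p: 0.37585 → 0.40438  (Δp = +0.02853)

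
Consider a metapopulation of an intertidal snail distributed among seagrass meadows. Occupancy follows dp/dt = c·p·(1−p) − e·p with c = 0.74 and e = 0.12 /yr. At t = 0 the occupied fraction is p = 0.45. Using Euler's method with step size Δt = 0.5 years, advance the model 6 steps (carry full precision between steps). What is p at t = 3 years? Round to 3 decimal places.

Update rule: p ← p + [c·p·(1−p) − e·p]·Δt with Δt = 0.5.
  1  |  dp/dt·Δt = +0.064575  |  p_1 = 0.514575
  2  |  dp/dt·Δt = +0.061547  |  p_2 = 0.576122
  3  |  dp/dt·Δt = +0.055789  |  p_3 = 0.631911
  4  |  dp/dt·Δt = +0.048147  |  p_4 = 0.680058
  5  |  dp/dt·Δt = +0.039701  |  p_5 = 0.719759
  6  |  dp/dt·Δt = +0.031446  |  p_6 = 0.751204

0.751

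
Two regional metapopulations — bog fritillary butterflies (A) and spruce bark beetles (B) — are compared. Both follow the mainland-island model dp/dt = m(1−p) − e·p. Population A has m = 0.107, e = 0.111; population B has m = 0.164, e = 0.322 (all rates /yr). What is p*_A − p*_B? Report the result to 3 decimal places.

0.153

A: p*_A = m/(m+e) = 0.107/0.2180 = 0.4908.
B: p*_B = 0.164/0.4860 = 0.3374.
p*_A − p*_B = 0.4908 − 0.3374 = 0.1534.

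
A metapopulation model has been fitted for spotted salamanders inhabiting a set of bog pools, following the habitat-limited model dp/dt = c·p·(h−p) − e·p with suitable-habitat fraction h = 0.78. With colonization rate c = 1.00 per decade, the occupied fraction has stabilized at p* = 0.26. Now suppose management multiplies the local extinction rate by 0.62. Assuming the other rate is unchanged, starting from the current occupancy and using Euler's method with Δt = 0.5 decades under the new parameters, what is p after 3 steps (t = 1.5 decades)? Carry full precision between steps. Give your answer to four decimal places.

0.3331

Balance c(h−p*) = e gives e = 1.00×(0.78 − 0.26000) = 0.52000.
Starting from p₀ = 0.26000; update p ← p + (dp/dt)·Δt with the new parameters.
t = 0.5: p = 0.26000 + (+0.02569) = 0.28569
t = 1: p = 0.28569 + (+0.02456) = 0.31024
t = 1.5: p = 0.31024 + (+0.02286) = 0.33310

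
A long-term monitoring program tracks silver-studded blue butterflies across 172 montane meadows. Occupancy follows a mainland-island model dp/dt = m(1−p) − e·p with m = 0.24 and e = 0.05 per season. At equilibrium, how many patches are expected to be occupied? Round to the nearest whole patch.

p* = m/(m+e) = 0.24/0.2900 = 0.8276.
Expected occupied patches = N × p* = 172 × 0.8276 = 142.34 ≈ 142.

142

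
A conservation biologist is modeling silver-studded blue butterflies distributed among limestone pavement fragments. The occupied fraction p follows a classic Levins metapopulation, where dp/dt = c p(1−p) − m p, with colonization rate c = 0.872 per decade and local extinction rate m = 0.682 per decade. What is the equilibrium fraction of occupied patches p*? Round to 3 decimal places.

0.218

At equilibrium, colonization balances extinction: c·p*·(1−p*) = m·p*.
So p* = 1 − m/c = 1 − 0.682/0.872 = 1 − 0.7821 = 0.2179.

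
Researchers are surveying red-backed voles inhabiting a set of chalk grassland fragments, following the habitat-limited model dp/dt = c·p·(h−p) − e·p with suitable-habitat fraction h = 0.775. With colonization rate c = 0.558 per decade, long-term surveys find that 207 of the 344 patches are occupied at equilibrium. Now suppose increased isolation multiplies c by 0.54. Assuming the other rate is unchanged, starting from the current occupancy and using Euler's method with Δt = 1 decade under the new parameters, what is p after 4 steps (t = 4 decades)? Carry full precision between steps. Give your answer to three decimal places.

0.524

Observed p* = 207/344 = 0.60174.
Balance c(h−p*) = e gives e = 0.558×(0.775 − 0.60174) = 0.09668.
Starting from p₀ = 0.60174; update p ← p + (dp/dt)·Δt with the new parameters.
t = 1: p = 0.60174 + (-0.02676) = 0.57498
t = 2: p = 0.57498 + (-0.02093) = 0.55405
t = 3: p = 0.55405 + (-0.01668) = 0.53737
t = 4: p = 0.53737 + (-0.01347) = 0.52390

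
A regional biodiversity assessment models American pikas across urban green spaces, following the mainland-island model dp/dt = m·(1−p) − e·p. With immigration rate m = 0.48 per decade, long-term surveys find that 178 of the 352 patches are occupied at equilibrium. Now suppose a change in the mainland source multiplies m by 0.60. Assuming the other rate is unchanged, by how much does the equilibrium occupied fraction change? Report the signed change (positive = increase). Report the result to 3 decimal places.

-0.125

Observed p* = 178/352 = 0.50568.
Balance m(1−p*) = e·p* gives e = m(1−p*)/p* = 0.48×0.49432/0.50568 = 0.46922.
New p* = m/(m+e) = 0.28800/(0.28800+0.46922) = 0.38034.
Δp* = 0.38034 − 0.50568 = -0.12534.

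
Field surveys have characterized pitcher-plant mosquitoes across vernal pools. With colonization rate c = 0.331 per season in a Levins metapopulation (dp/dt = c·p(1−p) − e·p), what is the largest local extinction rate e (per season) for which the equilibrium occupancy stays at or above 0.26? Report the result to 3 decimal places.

0.245

1 − e/c ≥ 0.26 ⇒ e ≤ c(1 − 0.26) = 0.331 × 0.7400.
e_max = 0.2449.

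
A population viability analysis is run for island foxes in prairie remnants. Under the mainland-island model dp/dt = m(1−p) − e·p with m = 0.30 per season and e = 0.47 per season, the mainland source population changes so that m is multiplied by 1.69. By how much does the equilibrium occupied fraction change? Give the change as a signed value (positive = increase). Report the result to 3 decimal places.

0.129

Before: p* = 0.30/(0.30+0.47) = 0.3896.
After: m = 0.507, e = 0.47; p* = 0.507/0.9770 = 0.5189.
Δp* = 0.5189 − 0.3896 = +0.1293.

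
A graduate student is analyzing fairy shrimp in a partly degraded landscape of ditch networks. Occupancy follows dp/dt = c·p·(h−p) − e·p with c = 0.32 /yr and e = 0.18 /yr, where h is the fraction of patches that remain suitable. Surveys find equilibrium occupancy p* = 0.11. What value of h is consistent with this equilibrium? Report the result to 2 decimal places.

0.67

At equilibrium c(h−p*) = e, so h = p* + e/c.
h = 0.11 + 0.18/0.32 = 0.11 + 0.5625 = 0.6725.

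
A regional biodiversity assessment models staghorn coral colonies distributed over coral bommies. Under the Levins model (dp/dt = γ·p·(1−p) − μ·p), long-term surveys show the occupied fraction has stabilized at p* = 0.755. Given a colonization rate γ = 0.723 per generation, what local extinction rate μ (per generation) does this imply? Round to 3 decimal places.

At equilibrium γ(1−p*) = μ.
μ = 0.723 × (1 − 0.755) = 0.723 × 0.2450 = 0.1771.

0.177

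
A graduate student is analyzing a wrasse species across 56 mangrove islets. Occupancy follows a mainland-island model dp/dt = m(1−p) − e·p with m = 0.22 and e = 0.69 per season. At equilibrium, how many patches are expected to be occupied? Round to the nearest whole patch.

p* = m/(m+e) = 0.22/0.9100 = 0.2418.
Expected occupied patches = N × p* = 56 × 0.2418 = 13.54 ≈ 14.

14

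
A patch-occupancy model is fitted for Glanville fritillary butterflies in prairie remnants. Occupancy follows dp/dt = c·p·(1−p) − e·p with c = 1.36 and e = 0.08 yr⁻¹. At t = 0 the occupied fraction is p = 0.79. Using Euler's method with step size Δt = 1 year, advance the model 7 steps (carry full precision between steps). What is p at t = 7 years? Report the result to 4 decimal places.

0.9412

Update rule: p ← p + [c·p·(1−p) − e·p]·Δt with Δt = 1.
p: 0.79000 → 0.95242  (Δp = +0.16242)
p: 0.95242 → 0.93786  (Δp = -0.01457)
p: 0.93786 → 0.94209  (Δp = +0.00424)
p: 0.94209 → 0.94092  (Δp = -0.00117)
p: 0.94092 → 0.94125  (Δp = +0.00033)
p: 0.94125 → 0.94116  (Δp = -0.00009)
p: 0.94116 → 0.94118  (Δp = +0.00003)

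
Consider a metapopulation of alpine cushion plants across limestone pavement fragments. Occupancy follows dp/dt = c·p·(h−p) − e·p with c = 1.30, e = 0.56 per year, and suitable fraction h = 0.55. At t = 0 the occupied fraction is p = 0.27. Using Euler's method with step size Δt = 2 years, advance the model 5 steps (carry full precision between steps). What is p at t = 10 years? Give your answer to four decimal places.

0.1261

Update rule: p ← p + [c·p·(h−p) − e·p]·Δt with Δt = 2.
t = 2: p = 0.27000 + (-0.10584) = 0.16416
t = 4: p = 0.16416 + (-0.01918) = 0.14498
t = 6: p = 0.14498 + (-0.00971) = 0.13528
t = 8: p = 0.13528 + (-0.00564) = 0.12963
t = 10: p = 0.12963 + (-0.00351) = 0.12613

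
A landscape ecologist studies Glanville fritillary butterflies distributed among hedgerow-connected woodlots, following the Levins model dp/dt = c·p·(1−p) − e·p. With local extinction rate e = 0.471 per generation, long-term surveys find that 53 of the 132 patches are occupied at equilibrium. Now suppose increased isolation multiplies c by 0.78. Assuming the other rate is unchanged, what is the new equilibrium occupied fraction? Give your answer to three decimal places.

0.233

Observed p* = 53/132 = 0.40152.
Balance c(1−p*) = e gives c = e/(1 − 0.40152) = 0.471/0.59848 = 0.78699.
New p* = 1 − e/c = 1 − 0.47100/0.61385 = 0.23271.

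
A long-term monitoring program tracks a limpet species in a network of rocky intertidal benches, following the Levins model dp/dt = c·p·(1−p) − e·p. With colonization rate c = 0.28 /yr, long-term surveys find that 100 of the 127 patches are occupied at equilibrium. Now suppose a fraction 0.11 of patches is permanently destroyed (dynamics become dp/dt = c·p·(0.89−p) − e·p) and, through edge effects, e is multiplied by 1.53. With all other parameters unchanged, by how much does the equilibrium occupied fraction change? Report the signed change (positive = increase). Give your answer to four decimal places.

-0.2227

Observed p* = 100/127 = 0.78740.
Balance c(1−p*) = e gives e = 0.28×(1 − 0.78740) = 0.05953.
New p* = 0.89 − e/c = 0.89 − 0.09108/0.28000 = 0.56471.
Δp* = 0.56471 − 0.78740 = -0.22269.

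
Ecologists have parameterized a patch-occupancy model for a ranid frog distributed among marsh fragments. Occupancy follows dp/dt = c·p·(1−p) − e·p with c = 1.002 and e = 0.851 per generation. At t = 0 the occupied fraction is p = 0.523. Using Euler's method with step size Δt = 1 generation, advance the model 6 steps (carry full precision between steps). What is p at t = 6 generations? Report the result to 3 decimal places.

Update rule: p ← p + [c·p·(1−p) − e·p]·Δt with Δt = 1.
p: 0.52300 → 0.32790  (Δp = -0.19510)
p: 0.32790 → 0.26968  (Δp = -0.05822)
p: 0.26968 → 0.23753  (Δp = -0.03215)
p: 0.23753 → 0.21686  (Δp = -0.02067)
p: 0.21686 → 0.20249  (Δp = -0.01438)
p: 0.20249 → 0.19198  (Δp = -0.01051)

0.192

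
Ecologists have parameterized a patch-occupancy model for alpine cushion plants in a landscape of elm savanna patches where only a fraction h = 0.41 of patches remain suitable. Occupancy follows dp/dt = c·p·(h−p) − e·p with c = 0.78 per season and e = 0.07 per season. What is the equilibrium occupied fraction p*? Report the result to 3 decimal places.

0.320

Setting dp/dt = 0 and dividing by p* gives c·(h−p*) = e.
So p* = h − e/c = 0.41 − 0.07/0.78 = 0.41 − 0.0897 = 0.3203.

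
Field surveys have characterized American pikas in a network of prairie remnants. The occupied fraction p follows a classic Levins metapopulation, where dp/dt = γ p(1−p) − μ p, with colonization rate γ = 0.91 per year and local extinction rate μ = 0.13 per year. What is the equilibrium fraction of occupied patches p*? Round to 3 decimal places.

Setting dp/dt = 0 and dividing through by p* gives γ·(1−p*) = μ.
So p* = 1 − μ/γ = 1 − 0.13/0.91 = 1 − 0.1429 = 0.8571.

0.857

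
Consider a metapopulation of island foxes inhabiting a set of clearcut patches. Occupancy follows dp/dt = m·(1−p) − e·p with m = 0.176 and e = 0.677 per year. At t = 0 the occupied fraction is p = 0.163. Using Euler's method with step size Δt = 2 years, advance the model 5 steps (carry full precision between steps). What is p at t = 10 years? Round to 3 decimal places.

Update rule: p ← p + [m·(1−p) − e·p]·Δt with Δt = 2.
step 1: Δp = +0.07392, p = 0.23692
step 2: Δp = -0.05219, p = 0.18473
step 3: Δp = +0.03685, p = 0.22158
step 4: Δp = -0.02601, p = 0.19557
step 5: Δp = +0.01837, p = 0.21393

0.214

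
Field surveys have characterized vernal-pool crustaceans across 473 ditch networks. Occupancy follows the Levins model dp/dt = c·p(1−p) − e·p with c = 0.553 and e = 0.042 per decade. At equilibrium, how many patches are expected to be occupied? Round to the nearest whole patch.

p* = 1 − e/c = 1 − 0.042/0.553 = 0.9241.
Expected occupied patches = N × p* = 473 × 0.9241 = 437.08 ≈ 437.

437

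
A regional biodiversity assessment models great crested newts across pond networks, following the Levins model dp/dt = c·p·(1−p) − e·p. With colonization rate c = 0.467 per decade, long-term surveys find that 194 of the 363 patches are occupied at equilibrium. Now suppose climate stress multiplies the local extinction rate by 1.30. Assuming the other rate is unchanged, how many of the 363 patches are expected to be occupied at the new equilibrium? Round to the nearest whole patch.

143

Observed p* = 194/363 = 0.53444.
Balance c(1−p*) = e gives e = 0.467×(1 − 0.53444) = 0.21742.
New p* = 1 − e/c = 1 − 0.28265/0.46700 = 0.39475.
Expected occupied = 363 × 0.39475 = 143.29 ≈ 143.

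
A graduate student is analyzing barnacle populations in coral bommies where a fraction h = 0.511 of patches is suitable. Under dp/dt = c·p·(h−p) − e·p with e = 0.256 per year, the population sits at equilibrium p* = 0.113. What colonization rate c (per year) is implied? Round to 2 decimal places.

0.64

At equilibrium c(h−p*) = e, so c = e/(h−p*).
c = 0.256/(0.511 − 0.113) = 0.256/0.3980 = 0.6432.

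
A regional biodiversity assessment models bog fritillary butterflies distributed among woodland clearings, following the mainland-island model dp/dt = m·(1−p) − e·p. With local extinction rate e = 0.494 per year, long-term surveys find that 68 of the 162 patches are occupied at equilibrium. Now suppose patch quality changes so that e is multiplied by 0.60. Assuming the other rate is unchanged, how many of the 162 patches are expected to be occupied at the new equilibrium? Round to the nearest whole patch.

89

Observed p* = 68/162 = 0.41975.
Balance m(1−p*) = e·p* gives m = e·p*/(1−p*) = 0.494×0.41975/0.58025 = 0.35736.
New p* = m/(m+e) = 0.35736/(0.35736+0.29640) = 0.54662.
Expected occupied = 162 × 0.54662 = 88.55 ≈ 89.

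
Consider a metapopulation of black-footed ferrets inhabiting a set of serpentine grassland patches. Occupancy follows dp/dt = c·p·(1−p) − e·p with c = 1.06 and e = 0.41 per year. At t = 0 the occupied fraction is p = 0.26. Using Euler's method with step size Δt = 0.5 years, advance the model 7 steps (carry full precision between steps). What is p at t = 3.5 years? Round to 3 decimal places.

0.547

Update rule: p ← p + [c·p·(1−p) − e·p]·Δt with Δt = 0.5.
p: 0.26000 → 0.30867  (Δp = +0.04867)
p: 0.30867 → 0.35849  (Δp = +0.04982)
p: 0.35849 → 0.40689  (Δp = +0.04840)
p: 0.40689 → 0.45138  (Δp = +0.04449)
p: 0.45138 → 0.49010  (Δp = +0.03871)
p: 0.49010 → 0.52207  (Δp = +0.03198)
p: 0.52207 → 0.54729  (Δp = +0.02522)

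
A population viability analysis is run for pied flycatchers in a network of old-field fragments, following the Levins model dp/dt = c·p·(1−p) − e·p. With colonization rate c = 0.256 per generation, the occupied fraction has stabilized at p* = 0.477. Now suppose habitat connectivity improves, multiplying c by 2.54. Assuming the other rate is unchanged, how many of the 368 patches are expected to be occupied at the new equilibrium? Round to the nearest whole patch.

292

Balance c(1−p*) = e gives e = 0.256×(1 − 0.47700) = 0.13389.
New p* = 1 − e/c = 1 − 0.13389/0.65024 = 0.79409.
Expected occupied = 368 × 0.79409 = 292.23 ≈ 292.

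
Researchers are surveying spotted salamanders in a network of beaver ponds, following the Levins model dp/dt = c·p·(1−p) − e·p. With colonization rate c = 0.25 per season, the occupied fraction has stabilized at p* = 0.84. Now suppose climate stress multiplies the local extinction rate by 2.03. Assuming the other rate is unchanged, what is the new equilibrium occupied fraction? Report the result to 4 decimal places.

Balance c(1−p*) = e gives e = 0.25×(1 − 0.84000) = 0.04000.
New p* = 1 − e/c = 1 − 0.08120/0.25000 = 0.67520.

0.6752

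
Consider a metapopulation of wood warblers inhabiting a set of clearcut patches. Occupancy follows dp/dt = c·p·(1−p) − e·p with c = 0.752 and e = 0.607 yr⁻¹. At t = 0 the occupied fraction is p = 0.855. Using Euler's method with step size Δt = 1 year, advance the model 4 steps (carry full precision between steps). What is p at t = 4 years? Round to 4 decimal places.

0.2830

Update rule: p ← p + [c·p·(1−p) − e·p]·Δt with Δt = 1.
t = 1: p = 0.85500 + (-0.42576) = 0.42924
t = 2: p = 0.42924 + (-0.07632) = 0.35293
t = 3: p = 0.35293 + (-0.04249) = 0.31043
t = 4: p = 0.31043 + (-0.02746) = 0.28298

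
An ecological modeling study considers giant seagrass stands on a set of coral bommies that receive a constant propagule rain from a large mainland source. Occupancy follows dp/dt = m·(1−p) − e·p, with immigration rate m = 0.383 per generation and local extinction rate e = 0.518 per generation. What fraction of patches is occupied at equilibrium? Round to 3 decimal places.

Setting dp/dt = 0: m − m·p* = e·p*, so m = (m+e)·p*.
p* = m/(m+e) = 0.383/(0.383+0.518) = 0.383/0.9010 = 0.4251.

0.425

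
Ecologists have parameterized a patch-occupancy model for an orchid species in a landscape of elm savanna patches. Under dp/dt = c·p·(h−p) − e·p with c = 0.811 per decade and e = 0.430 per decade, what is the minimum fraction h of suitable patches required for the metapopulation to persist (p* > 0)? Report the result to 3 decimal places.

0.530

p* = h − e/c is positive only when h > e/c.
h_min = e/c = 0.430/0.811 = 0.5302.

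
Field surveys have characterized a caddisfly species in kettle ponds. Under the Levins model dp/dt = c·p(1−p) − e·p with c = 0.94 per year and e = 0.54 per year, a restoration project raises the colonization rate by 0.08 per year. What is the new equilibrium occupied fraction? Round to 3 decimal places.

0.471

Before: p* = 1 − 0.54/0.94 = 0.4255.
After the change, c = 1.02, e = 0.54, so p* = 1 − 0.54/1.02 = 0.4706.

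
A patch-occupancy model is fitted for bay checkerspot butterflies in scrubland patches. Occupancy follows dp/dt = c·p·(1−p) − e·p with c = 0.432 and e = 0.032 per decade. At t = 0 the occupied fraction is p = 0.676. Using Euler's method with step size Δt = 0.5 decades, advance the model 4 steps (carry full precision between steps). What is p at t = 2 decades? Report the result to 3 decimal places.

0.800

Update rule: p ← p + [c·p·(1−p) − e·p]·Δt with Δt = 0.5.
p: 0.67600 → 0.71249  (Δp = +0.03649)
p: 0.71249 → 0.74534  (Δp = +0.03285)
p: 0.74534 → 0.77441  (Δp = +0.02907)
p: 0.77441 → 0.79976  (Δp = +0.02534)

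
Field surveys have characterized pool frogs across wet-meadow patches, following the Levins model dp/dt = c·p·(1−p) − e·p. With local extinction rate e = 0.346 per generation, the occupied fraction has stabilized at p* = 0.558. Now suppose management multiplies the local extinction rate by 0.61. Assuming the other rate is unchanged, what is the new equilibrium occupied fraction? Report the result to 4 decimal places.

0.7304

Balance c(1−p*) = e gives c = e/(1 − 0.55800) = 0.346/0.44200 = 0.78281.
New p* = 1 − e/c = 1 − 0.21106/0.78281 = 0.73038.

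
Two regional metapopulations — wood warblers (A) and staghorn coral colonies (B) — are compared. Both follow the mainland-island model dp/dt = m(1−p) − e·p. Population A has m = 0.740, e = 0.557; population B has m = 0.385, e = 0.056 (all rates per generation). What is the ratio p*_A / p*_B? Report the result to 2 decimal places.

0.65

A: p*_A = m/(m+e) = 0.740/1.2970 = 0.5705.
B: p*_B = 0.385/0.4410 = 0.8730.
p*_A / p*_B = 0.5705/0.8730 = 0.6535.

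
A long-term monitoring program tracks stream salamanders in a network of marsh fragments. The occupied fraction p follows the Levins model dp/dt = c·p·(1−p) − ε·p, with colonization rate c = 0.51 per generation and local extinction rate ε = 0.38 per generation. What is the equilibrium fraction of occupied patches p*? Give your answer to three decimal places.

Setting dp/dt = 0 and dividing through by p* gives c·(1−p*) = ε.
So p* = 1 − ε/c = 1 − 0.38/0.51 = 1 − 0.7451 = 0.2549.

0.255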